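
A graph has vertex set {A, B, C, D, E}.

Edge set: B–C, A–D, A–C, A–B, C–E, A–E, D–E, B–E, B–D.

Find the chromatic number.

4

A, B, D, E are mutually adjacent (a clique of size 4), so at least 4 colors are needed.
4 colors suffice: color red → {E}; color blue → {A}; color green → {B}; color yellow → {C, D}. Each edge has distinct colors on its endpoints.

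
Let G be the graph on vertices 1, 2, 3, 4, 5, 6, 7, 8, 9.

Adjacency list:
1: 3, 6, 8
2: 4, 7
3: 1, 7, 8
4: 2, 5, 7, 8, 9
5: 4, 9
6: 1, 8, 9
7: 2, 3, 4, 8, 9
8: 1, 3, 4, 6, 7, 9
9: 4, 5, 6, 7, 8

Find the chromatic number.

4

4, 7, 8, 9 are pairwise adjacent (a clique of size 4), so at least 4 colors are needed.
One proper 4-coloring: 1=green, 2=red, 3=yellow, 4=yellow, 5=red, 6=blue, 7=blue, 8=red, 9=green. Every edge joins two different colors.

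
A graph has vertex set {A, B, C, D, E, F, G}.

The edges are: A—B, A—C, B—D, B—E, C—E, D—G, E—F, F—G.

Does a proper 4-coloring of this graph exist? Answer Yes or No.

The chromatic number is 3. The cycle D-G-F-E-B-D has odd length 5, so it cannot be 2-colored; at least 3 colors are needed.
3 colors suffice: color 1 → {B, C, F}; color 2 → {A, D, E}; color 3 → {G}.
Since 4 ≥ 3, a proper 4-coloring certainly exists.

Yes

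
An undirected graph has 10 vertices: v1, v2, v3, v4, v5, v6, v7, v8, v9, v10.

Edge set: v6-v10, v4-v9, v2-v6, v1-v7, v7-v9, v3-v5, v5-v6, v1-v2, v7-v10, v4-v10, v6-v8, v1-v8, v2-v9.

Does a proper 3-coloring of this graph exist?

The chromatic number is 3. The cycle v10-v6-v8-v1-v7-v10 has odd length 5, so it cannot be 2-colored; at least 3 colors are needed.
3 colors suffice: color 1 → {v3, v4, v6, v7}; color 2 → {v2, v5, v8, v10}; color 3 → {v1, v9}.
That is already a proper 3-coloring.

Yes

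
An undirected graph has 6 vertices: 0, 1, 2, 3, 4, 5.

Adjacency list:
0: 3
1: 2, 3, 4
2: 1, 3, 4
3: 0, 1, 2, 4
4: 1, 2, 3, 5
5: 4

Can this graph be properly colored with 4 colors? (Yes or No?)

Yes

The chromatic number is 4. 1, 2, 3, 4 are mutually adjacent (a clique of size 4), so at least 4 colors are needed.
4 colors suffice: color a → {0, 4}; color b → {3, 5}; color c → {1}; color d → {2}.
That is already a proper 4-coloring.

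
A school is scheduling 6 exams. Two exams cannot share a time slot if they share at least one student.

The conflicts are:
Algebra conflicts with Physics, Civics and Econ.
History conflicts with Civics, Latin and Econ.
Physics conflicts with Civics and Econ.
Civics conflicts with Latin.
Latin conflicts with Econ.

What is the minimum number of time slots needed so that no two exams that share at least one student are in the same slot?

Algebra, Physics, Econ pairwise conflict, so at least 3 time slots are needed.
3 time slots suffice: time slot 1 → {Civics, Econ}; time slot 2 → {Physics, Latin}; time slot 3 → {Algebra, History}. No two conflicting exams share a time slot.

3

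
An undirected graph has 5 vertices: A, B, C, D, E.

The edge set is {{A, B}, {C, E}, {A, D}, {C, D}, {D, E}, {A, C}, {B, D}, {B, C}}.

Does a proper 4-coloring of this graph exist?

The chromatic number is 4. A, B, C, D form a clique, so at least 4 colors are needed.
4 colors suffice: color 1 → {D}; color 2 → {C}; color 3 → {A, E}; color 4 → {B}.
That is already a proper 4-coloring.

Yes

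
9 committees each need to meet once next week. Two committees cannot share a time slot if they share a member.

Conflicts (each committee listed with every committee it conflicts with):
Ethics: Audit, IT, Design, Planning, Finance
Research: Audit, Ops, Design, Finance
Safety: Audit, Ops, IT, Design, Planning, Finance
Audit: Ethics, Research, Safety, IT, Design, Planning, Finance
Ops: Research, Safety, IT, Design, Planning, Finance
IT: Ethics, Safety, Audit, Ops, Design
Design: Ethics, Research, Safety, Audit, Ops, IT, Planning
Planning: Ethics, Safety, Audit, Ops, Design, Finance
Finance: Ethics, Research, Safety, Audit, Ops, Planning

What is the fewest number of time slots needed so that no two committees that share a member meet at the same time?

4

Safety, Ops, Planning, Finance all conflict with each other, so at least 4 time slots are needed.
A valid assignment using 4 time slots: Ethics=3, Research=3, Safety=3, Audit=1, Ops=1, IT=4, Design=2, Planning=4, Finance=2. Every pair that conflicts lands in different time slots.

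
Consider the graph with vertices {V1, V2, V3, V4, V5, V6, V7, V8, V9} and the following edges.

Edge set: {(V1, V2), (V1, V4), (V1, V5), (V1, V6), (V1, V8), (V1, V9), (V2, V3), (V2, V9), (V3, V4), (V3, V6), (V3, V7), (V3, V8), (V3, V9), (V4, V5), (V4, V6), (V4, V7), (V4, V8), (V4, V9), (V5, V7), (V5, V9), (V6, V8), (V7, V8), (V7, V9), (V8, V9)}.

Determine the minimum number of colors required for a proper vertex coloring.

5

V3, V4, V7, V8, V9 form a clique, so at least 5 colors are needed.
5 colors suffice: color 1 → {V6, V9}; color 2 → {V2, V4}; color 3 → {V5, V8}; color 4 → {V1, V3}; color 5 → {V7}. No two adjacent vertices share a color.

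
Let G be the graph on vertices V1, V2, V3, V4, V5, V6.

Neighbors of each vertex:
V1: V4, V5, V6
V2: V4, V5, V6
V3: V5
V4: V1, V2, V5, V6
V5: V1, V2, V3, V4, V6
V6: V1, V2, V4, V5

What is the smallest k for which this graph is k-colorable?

4

V1, V4, V5, V6 form a clique, so at least 4 colors are needed.
One proper 4-coloring: V1=4, V2=4, V3=2, V4=2, V5=1, V6=3. Every edge joins two different colors.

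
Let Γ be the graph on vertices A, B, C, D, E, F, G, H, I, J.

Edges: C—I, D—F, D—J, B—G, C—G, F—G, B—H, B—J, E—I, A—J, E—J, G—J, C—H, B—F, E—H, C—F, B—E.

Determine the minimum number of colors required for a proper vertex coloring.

B, E, J are pairwise adjacent, so at least 3 colors are needed.
3 colors suffice: A=2, B=2, C=2, D=2, E=3, F=1, G=3, H=1, I=1, J=1. Every edge joins two different colors.

3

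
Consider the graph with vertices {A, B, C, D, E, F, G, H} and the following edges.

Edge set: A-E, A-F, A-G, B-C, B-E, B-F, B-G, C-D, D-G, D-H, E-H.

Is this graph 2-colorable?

The cycle H-D-G-A-E-H has odd length 5, so it cannot be 2-colored; at least 3 colors are needed.
So 2 colors are not enough.

No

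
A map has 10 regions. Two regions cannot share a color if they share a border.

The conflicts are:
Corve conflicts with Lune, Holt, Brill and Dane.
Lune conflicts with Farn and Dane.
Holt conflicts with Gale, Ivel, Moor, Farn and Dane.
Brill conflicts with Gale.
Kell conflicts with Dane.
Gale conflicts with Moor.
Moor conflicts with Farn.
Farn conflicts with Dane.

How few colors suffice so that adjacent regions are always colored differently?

Corve, Holt, Dane pairwise conflict, so at least 3 colors are needed.
3 colors suffice: color 1 → {Lune, Holt, Brill, Kell}; color 2 → {Ivel, Moor, Dane}; color 3 → {Corve, Gale, Farn}. Every pair that conflicts lands in different colors.

3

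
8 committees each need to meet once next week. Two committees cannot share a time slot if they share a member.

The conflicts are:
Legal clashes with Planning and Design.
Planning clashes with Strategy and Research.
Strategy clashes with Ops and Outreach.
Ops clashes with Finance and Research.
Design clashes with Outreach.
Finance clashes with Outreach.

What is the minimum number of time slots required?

The cycle Outreach-Strategy-Planning-Legal-Design-Outreach has odd length 5, so it cannot be 2-colored; at least 3 time slots are needed.
Using 3 time slots: Legal=1, Planning=2, Strategy=1, Ops=2, Design=3, Finance=1, Research=1, Outreach=2. No two conflicting committees share a time slot.

3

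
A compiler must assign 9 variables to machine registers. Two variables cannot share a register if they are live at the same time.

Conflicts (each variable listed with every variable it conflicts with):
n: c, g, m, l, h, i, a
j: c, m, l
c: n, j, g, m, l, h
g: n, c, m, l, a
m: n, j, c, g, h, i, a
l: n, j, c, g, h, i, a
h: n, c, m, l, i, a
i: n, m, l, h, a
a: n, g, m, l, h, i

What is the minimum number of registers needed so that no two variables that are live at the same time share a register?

5

n, m, h, i, a all conflict with each other, so at least 5 registers are needed.
A valid assignment using 5 registers: n=2, j=2, c=4, g=3, m=1, l=1, h=3, i=5, a=4. No two conflicting variables share a register.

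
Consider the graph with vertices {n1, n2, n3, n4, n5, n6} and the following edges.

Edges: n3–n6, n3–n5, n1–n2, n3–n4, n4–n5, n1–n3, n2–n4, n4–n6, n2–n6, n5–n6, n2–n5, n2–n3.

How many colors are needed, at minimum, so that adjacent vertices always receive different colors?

n2, n3, n4, n5, n6 are pairwise adjacent (a clique of size 5), so at least 5 colors are needed.
5 colors suffice: color 1 → {n2}; color 2 → {n3}; color 3 → {n1, n4}; color 4 → {n6}; color 5 → {n5}. Every edge joins two different colors.

5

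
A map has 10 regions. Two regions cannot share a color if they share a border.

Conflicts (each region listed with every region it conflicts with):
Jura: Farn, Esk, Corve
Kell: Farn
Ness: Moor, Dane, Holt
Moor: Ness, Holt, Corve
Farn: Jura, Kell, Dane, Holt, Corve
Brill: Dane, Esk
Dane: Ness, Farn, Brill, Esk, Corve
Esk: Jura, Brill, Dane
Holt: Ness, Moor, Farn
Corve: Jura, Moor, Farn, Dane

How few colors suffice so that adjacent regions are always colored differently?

3

Jura, Farn, Corve are mutually in conflict, so at least 3 colors are needed.
3 colors suffice: color 1 → {Moor, Farn, Esk}; color 2 → {Jura, Kell, Dane, Holt}; color 3 → {Ness, Brill, Corve}. No two conflicting regions share a color.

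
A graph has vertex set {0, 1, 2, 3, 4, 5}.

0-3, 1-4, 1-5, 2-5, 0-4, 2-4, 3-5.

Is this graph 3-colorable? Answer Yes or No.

Yes

The chromatic number is 3. The cycle 0-4-2-5-3-0 has odd length 5, so it cannot be 2-colored; at least 3 colors are needed.
A valid assignment using 3 colors: 0=b, 1=b, 2=b, 3=c, 4=a, 5=a.
That is already a proper 3-coloring.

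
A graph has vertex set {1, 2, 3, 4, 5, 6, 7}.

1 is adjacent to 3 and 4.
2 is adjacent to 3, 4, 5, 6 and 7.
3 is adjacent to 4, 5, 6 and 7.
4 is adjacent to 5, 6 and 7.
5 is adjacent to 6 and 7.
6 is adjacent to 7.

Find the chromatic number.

2, 3, 4, 5, 6, 7 are pairwise adjacent (a clique of size 6), so at least 6 colors are needed.
A valid assignment using 6 colors: 1=c, 2=e, 3=b, 4=a, 5=d, 6=c, 7=f. Each edge has distinct colors on its endpoints.

6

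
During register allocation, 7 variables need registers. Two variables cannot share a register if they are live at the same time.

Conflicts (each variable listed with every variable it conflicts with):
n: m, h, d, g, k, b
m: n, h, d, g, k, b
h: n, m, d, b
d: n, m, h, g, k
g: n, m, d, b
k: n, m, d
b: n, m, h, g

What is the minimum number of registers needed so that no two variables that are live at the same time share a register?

4

n, m, d, k pairwise conflict, so at least 4 registers are needed.
4 registers suffice: register 1 → {n}; register 2 → {m}; register 3 → {d, b}; register 4 → {h, g, k}. Each listed conflict is separated.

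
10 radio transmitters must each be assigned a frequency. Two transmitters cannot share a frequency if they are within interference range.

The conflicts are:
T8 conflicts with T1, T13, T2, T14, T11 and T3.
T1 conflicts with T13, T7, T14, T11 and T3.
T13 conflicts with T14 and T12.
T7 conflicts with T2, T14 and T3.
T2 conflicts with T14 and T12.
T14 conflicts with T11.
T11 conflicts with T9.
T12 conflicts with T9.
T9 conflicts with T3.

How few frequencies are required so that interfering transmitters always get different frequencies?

4

T8, T1, T13, T14 pairwise conflict, so at least 4 frequencies are needed.
Using 4 frequencies: T8=2, T1=1, T13=4, T7=2, T2=1, T14=3, T11=4, T12=2, T9=1, T3=3. No two conflicting transmitters share a frequency.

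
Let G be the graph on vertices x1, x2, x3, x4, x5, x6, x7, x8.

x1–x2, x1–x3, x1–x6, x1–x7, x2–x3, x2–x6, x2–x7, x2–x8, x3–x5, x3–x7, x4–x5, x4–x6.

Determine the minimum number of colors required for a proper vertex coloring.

4

x1, x2, x3, x7 form a clique, so at least 4 colors are needed.
4 colors suffice: color 1 → {x2, x5}; color 2 → {x1, x4, x8}; color 3 → {x3, x6}; color 4 → {x7}. Each edge has distinct colors on its endpoints.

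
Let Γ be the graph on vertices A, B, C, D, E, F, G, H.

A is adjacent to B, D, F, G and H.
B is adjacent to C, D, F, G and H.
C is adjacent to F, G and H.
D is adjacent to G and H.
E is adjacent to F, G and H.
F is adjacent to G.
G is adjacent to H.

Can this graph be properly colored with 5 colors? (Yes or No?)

Yes

The chromatic number is 5. A, B, D, G, H form a clique, so at least 5 colors are needed.
5 colors suffice: color 1 → {G}; color 2 → {F, H}; color 3 → {B, E}; color 4 → {A, C}; color 5 → {D}.
That is already a proper 5-coloring.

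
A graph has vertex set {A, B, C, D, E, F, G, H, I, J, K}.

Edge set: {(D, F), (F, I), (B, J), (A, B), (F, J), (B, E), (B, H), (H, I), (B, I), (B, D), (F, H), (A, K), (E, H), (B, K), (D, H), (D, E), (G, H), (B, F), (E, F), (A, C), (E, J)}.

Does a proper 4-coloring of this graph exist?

B, D, E, F, H are pairwise adjacent (a clique of size 5), so at least 5 colors are needed.
So 4 colors are not enough.

No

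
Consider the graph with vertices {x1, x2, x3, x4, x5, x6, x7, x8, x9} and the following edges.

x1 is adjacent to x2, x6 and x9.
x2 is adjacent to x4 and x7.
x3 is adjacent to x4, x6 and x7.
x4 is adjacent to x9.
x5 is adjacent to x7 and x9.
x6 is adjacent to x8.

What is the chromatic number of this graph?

The cycle x4-x9-x5-x7-x3-x4 has odd length 5, so it cannot be 2-colored; at least 3 colors are needed.
One proper 3-coloring: x1=2, x2=1, x3=1, x4=2, x5=3, x6=3, x7=2, x8=1, x9=1. Every edge joins two different colors.

3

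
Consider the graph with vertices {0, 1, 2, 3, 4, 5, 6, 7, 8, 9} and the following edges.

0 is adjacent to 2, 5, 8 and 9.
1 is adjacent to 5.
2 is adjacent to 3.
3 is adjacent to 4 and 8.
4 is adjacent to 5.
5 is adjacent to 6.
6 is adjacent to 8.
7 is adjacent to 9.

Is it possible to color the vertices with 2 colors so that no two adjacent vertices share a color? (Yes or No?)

No

The cycle 4-5-0-2-3-4 has odd length 5, so it cannot be 2-colored; at least 3 colors are needed.
So 2 colors are not enough.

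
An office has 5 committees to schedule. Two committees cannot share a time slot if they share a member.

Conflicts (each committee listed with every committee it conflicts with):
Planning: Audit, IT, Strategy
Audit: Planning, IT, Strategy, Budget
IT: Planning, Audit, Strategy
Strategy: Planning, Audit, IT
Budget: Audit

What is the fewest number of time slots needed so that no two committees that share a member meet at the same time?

4

Planning, Audit, IT, Strategy pairwise conflict, so at least 4 time slots are needed.
4 time slots suffice: time slot 1 → {Audit}; time slot 2 → {IT, Budget}; time slot 3 → {Strategy}; time slot 4 → {Planning}. No two conflicting committees share a time slot.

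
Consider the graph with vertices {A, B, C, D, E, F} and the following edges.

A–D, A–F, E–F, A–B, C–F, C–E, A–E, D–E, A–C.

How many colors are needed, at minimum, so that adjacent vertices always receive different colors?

4

A, C, E, F are mutually adjacent (a clique of size 4), so at least 4 colors are needed.
4 colors suffice: A=1, B=2, C=4, D=3, E=2, F=3. Each edge has distinct colors on its endpoints.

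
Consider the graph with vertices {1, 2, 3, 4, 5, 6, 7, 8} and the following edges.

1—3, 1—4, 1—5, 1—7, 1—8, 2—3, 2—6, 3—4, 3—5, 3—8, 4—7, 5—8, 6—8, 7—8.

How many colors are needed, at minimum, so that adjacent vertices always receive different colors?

1, 3, 5, 8 form a clique, so at least 4 colors are needed.
4 colors suffice: color a → {1, 2}; color b → {3, 6, 7}; color c → {4, 8}; color d → {5}. Every edge joins two different colors.

4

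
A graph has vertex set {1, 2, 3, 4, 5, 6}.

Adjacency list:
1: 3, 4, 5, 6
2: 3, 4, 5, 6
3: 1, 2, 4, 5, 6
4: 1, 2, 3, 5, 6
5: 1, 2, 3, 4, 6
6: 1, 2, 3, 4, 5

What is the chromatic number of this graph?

5

1, 3, 4, 5, 6 are pairwise adjacent (a clique of size 5), so at least 5 colors are needed.
5 colors suffice: color red → {3}; color blue → {4}; color green → {6}; color yellow → {5}; color purple → {1, 2}. No two adjacent vertices share a color.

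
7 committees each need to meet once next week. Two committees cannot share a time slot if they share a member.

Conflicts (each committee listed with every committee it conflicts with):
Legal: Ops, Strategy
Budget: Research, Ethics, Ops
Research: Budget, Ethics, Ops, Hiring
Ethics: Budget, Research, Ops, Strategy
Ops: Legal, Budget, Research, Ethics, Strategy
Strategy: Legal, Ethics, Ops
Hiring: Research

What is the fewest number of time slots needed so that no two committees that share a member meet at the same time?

4

Budget, Research, Ethics, Ops pairwise conflict, so at least 4 time slots are needed.
4 time slots suffice: time slot 1 → {Ops, Hiring}; time slot 2 → {Legal, Ethics}; time slot 3 → {Research, Strategy}; time slot 4 → {Budget}. No two conflicting committees share a time slot.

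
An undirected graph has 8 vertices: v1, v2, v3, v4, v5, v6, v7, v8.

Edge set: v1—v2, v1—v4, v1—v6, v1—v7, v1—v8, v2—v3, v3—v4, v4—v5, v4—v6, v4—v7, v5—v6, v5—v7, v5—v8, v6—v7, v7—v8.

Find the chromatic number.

v4, v5, v6, v7 form a clique, so at least 4 colors are needed.
One proper 4-coloring: v1=3, v2=1, v3=2, v4=1, v5=3, v6=4, v7=2, v8=1. No two adjacent vertices share a color.

4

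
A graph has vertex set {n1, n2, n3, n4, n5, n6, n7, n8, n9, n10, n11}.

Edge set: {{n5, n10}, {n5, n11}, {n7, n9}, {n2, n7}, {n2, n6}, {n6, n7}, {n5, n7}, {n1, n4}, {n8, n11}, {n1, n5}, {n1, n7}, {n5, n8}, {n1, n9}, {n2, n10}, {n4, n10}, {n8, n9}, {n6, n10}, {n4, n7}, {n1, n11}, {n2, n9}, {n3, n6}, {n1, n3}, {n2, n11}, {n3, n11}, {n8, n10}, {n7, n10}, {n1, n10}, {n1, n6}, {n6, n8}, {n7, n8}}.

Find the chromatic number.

n6, n7, n8, n10 form a clique, so at least 4 colors are needed.
4 colors suffice: color 1 → {n7, n11}; color 2 → {n1, n2, n8}; color 3 → {n3, n9, n10}; color 4 → {n4, n5, n6}. Every edge joins two different colors.

4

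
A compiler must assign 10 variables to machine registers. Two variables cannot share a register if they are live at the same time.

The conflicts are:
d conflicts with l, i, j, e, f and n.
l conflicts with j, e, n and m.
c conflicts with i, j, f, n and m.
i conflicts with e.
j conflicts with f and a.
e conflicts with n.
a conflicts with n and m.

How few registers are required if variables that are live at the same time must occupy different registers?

4

d, l, e, n pairwise conflict, so at least 4 registers are needed.
4 registers suffice: register 1 → {d, c, a}; register 2 → {i, j, n, m}; register 3 → {l, f}; register 4 → {e}. No two conflicting variables share a register.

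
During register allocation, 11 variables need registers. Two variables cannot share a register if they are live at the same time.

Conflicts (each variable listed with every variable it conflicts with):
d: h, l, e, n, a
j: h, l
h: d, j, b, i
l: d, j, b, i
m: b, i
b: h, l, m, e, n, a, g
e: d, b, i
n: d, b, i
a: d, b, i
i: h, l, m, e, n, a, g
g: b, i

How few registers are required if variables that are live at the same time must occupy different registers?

d and e conflict, so at least 2 registers are needed.
2 registers suffice: d=1, j=1, h=2, l=2, m=2, b=1, e=2, n=2, a=2, i=1, g=2. Every pair that conflicts lands in different registers.

2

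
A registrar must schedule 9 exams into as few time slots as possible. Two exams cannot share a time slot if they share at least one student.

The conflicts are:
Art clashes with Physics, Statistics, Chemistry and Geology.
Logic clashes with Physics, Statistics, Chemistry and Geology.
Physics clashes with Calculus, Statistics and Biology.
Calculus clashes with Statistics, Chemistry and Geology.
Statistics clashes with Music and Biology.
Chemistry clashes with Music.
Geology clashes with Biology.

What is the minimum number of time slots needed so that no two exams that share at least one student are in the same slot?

Logic, Physics, Statistics are mutually in conflict, so at least 3 time slots are needed.
Using 3 time slots: Art=3, Logic=3, Physics=2, Calculus=3, Statistics=1, Chemistry=1, Geology=1, Music=2, Biology=3. Every pair that conflicts lands in different time slots.

3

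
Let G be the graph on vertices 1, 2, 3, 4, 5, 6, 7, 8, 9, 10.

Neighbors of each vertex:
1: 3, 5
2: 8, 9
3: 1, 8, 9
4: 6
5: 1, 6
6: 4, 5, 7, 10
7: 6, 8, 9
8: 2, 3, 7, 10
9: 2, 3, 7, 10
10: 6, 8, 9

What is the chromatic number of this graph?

2

1 and 5 are adjacent, so at least 2 colors are needed.
One proper 2-coloring: 1=a, 2=b, 3=b, 4=b, 5=b, 6=a, 7=b, 8=a, 9=a, 10=b. Every edge joins two different colors.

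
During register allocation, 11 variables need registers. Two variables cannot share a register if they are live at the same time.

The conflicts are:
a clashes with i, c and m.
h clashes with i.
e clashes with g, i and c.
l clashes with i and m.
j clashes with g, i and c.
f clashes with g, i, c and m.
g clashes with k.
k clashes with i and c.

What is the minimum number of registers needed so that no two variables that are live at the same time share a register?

j and g conflict, so at least 2 registers are needed.
Using 2 registers: a=2, h=2, e=2, l=2, j=2, f=2, g=1, k=2, i=1, c=1, m=1. Each listed conflict is separated.

2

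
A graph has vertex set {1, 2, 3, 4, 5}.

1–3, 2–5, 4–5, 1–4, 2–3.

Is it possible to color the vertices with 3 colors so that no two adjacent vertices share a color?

The chromatic number is 3. The cycle 5-2-3-1-4-5 has odd length 5, so it cannot be 2-colored; at least 3 colors are needed.
3 colors suffice: 1=b, 2=b, 3=a, 4=a, 5=c.
That is already a proper 3-coloring.

Yes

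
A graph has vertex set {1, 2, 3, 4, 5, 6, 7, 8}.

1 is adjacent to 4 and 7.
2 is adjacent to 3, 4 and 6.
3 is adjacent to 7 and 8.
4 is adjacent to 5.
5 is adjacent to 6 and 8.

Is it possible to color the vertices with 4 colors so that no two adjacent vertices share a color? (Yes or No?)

The chromatic number is 3. The cycle 2-4-5-8-3-2 has odd length 5, so it cannot be 2-colored; at least 3 colors are needed.
3 colors suffice: color a → {1, 3, 5}; color b → {4, 6, 7, 8}; color c → {2}.
Since 4 ≥ 3, a proper 4-coloring certainly exists.

Yes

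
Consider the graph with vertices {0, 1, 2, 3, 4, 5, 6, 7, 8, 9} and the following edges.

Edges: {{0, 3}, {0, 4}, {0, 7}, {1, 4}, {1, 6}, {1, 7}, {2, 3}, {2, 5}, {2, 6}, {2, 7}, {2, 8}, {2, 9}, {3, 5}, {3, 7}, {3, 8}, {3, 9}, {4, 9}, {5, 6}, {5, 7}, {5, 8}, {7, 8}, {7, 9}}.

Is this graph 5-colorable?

The chromatic number is 5. 2, 3, 5, 7, 8 form a clique, so at least 5 colors are needed.
5 colors suffice: 0=c, 1=b, 2=c, 3=b, 4=a, 5=d, 6=a, 7=a, 8=e, 9=d.
That is already a proper 5-coloring.

Yes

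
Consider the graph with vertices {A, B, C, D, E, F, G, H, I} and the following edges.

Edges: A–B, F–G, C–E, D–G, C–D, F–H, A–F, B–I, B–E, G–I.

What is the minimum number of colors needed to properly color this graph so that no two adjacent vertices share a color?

3

The cycle A-F-G-I-B-A has odd length 5, so it cannot be 2-colored; at least 3 colors are needed.
3 colors suffice: color 1 → {B, C, G, H}; color 2 → {D, E, F, I}; color 3 → {A}. No two adjacent vertices share a color.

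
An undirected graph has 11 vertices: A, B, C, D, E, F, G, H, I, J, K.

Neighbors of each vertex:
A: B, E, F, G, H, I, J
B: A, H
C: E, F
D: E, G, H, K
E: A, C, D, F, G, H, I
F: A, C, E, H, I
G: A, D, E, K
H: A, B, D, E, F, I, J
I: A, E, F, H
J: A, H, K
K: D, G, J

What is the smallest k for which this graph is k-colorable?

A, E, F, H, I are mutually adjacent (a clique of size 5), so at least 5 colors are needed.
5 colors suffice: A=1, B=2, C=1, D=1, E=2, F=4, G=3, H=3, I=5, J=4, K=2. No two adjacent vertices share a color.

5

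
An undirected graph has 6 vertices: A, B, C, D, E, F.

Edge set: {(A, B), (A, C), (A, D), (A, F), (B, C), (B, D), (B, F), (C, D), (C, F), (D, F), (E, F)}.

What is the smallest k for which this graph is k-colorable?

5

A, B, C, D, F are mutually adjacent (a clique of size 5), so at least 5 colors are needed.
5 colors suffice: color 1 → {F}; color 2 → {D, E}; color 3 → {B}; color 4 → {C}; color 5 → {A}. Every edge joins two different colors.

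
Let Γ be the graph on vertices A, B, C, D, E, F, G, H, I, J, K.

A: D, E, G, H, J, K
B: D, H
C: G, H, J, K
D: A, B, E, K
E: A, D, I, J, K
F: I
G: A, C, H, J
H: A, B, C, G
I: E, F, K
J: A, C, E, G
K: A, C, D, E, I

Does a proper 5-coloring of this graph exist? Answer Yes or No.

The chromatic number is 4. A, D, E, K form a clique, so at least 4 colors are needed.
A valid assignment using 4 colors: A=1, B=1, C=1, D=4, E=3, F=2, G=3, H=2, I=1, J=2, K=2.
Since 5 ≥ 4, a proper 5-coloring certainly exists.

Yes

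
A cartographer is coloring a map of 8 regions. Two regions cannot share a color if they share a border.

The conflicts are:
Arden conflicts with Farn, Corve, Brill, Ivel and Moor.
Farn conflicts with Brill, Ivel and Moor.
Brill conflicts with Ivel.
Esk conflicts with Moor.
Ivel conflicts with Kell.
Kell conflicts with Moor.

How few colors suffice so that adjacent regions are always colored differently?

Arden, Farn, Brill, Ivel pairwise conflict, so at least 4 colors are needed.
4 colors suffice: color 1 → {Arden, Esk, Kell}; color 2 → {Corve, Ivel, Moor}; color 3 → {Farn}; color 4 → {Brill}. Every pair that conflicts lands in different colors.

4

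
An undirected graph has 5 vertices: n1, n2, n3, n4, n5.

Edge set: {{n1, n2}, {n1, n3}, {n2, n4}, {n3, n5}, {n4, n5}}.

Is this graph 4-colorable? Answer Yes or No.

The chromatic number is 3. The cycle n3-n5-n4-n2-n1-n3 has odd length 5, so it cannot be 2-colored; at least 3 colors are needed.
One proper 3-coloring: n1=2, n2=3, n3=1, n4=1, n5=2.
Since 4 ≥ 3, a proper 4-coloring certainly exists.

Yes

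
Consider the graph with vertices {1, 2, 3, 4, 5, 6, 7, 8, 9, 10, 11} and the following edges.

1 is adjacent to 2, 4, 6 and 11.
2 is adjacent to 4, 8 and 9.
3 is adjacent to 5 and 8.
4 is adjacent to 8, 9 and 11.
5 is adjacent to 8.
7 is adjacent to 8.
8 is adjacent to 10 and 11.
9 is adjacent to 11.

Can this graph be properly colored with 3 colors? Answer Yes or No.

The chromatic number is 3. 3, 5, 8 are pairwise adjacent, so at least 3 colors are needed.
3 colors suffice: color red → {1, 8, 9}; color blue → {3, 4, 6, 7, 10}; color green → {2, 5, 11}.
That is already a proper 3-coloring.

Yes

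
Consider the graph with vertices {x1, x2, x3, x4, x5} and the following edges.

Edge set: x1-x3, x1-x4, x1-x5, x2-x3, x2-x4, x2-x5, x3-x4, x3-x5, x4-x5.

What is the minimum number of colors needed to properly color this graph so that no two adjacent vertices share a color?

4

x1, x3, x4, x5 form a clique, so at least 4 colors are needed.
A valid assignment using 4 colors: x1=4, x2=4, x3=1, x4=2, x5=3. No two adjacent vertices share a color.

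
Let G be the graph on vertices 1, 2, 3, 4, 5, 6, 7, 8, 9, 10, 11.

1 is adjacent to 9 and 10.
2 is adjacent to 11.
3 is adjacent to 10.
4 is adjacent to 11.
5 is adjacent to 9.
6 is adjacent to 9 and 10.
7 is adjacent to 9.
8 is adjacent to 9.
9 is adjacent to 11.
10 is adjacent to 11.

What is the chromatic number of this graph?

8 and 9 are adjacent, so at least 2 colors are needed.
A valid assignment using 2 colors: 1=b, 2=a, 3=b, 4=a, 5=b, 6=b, 7=b, 8=b, 9=a, 10=a, 11=b. Every edge joins two different colors.

2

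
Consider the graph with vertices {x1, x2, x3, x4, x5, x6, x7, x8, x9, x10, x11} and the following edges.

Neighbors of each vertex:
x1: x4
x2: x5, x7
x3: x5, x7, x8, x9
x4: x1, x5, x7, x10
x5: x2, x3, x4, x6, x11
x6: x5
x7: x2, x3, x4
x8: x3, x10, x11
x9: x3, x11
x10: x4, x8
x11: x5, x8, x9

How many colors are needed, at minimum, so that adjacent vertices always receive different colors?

The cycle x4-x5-x3-x8-x10-x4 has odd length 5, so it cannot be 2-colored; at least 3 colors are needed.
A valid assignment using 3 colors: x1=1, x2=2, x3=2, x4=2, x5=1, x6=2, x7=1, x8=1, x9=1, x10=3, x11=2. Every edge joins two different colors.

3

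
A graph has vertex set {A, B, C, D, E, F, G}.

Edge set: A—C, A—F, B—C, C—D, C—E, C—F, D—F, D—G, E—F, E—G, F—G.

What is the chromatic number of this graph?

E, F, G form a triangle, so at least 3 colors are needed.
3 colors suffice: color red → {B, F}; color blue → {C, G}; color green → {A, D, E}. No two adjacent vertices share a color.

3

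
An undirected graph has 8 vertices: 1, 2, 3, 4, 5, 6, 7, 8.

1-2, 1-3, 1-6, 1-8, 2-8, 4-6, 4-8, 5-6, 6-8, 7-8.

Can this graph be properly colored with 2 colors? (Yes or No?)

No

4, 6, 8 are mutually adjacent, so at least 3 colors are needed.
So 2 colors are not enough.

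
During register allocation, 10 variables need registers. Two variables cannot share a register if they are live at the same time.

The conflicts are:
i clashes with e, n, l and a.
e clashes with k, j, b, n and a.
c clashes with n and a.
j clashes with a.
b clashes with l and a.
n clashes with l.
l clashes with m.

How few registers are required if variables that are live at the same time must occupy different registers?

3

e, j, a are mutually in conflict, so at least 3 registers are needed.
A valid assignment using 3 registers: i=3, e=1, c=1, k=2, j=3, b=3, n=2, l=1, a=2, m=2. Every pair that conflicts lands in different registers.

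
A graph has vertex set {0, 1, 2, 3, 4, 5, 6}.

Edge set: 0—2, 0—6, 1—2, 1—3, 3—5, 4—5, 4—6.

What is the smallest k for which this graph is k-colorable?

3

The cycle 1-3-5-4-6-0-2-1 has odd length 7, so it cannot be 2-colored; at least 3 colors are needed.
3 colors suffice: 0=a, 1=b, 2=c, 3=a, 4=a, 5=b, 6=b. Every edge joins two different colors.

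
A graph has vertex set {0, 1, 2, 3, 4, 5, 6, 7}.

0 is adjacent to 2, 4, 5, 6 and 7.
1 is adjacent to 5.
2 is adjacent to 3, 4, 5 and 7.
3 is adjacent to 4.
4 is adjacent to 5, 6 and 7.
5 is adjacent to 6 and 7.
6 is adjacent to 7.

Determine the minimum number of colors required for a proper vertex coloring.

5

0, 4, 5, 6, 7 are pairwise adjacent (a clique of size 5), so at least 5 colors are needed.
One proper 5-coloring: 0=purple, 1=blue, 2=green, 3=red, 4=blue, 5=red, 6=green, 7=yellow. Each edge has distinct colors on its endpoints.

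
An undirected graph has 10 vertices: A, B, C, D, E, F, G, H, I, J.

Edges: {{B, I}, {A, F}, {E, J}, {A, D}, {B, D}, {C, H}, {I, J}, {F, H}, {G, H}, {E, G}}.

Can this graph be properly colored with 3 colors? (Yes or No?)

Yes

The chromatic number is 3. The cycle E-J-I-B-D-A-F-H-G-E has odd length 9, so it cannot be 2-colored; at least 3 colors are needed.
3 colors suffice: A=green, B=green, C=blue, D=red, E=green, F=blue, G=blue, H=red, I=blue, J=red.
That is already a proper 3-coloring.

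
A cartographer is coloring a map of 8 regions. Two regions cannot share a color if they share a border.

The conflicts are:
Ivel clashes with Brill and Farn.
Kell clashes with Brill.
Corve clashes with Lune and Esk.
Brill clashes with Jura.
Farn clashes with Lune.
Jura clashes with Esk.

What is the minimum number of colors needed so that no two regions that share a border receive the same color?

The cycle Corve-Lune-Farn-Ivel-Brill-Jura-Esk-Corve has odd length 7, so it cannot be 2-colored; at least 3 colors are needed.
3 colors suffice: color 1 → {Corve, Brill, Farn}; color 2 → {Ivel, Kell, Lune, Jura}; color 3 → {Esk}. No two conflicting regions share a color.

3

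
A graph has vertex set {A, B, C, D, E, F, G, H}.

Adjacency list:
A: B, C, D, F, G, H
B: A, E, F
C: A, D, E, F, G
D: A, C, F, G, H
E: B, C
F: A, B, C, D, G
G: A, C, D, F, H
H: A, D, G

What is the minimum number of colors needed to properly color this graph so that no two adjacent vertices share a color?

5

A, C, D, F, G are pairwise adjacent (a clique of size 5), so at least 5 colors are needed.
5 colors suffice: color 1 → {A, E}; color 2 → {B, D}; color 3 → {G}; color 4 → {F, H}; color 5 → {C}. Every edge joins two different colors.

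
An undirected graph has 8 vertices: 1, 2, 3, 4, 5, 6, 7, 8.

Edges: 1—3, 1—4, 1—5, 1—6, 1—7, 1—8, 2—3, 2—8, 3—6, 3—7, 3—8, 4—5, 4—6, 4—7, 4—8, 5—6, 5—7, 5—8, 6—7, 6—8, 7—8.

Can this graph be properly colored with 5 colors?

No

1, 4, 5, 6, 7, 8 are mutually adjacent (a clique of size 6), so at least 6 colors are needed.
So 5 colors are not enough.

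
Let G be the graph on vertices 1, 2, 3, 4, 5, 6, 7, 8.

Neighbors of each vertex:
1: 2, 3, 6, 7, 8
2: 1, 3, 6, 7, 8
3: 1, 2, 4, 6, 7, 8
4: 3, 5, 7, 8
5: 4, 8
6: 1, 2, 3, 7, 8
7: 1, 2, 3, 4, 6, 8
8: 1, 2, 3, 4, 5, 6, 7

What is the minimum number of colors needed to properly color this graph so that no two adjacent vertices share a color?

1, 2, 3, 6, 7, 8 form a clique, so at least 6 colors are needed.
6 colors suffice: 1=purple, 2=orange, 3=green, 4=yellow, 5=blue, 6=yellow, 7=blue, 8=red. Every edge joins two different colors.

6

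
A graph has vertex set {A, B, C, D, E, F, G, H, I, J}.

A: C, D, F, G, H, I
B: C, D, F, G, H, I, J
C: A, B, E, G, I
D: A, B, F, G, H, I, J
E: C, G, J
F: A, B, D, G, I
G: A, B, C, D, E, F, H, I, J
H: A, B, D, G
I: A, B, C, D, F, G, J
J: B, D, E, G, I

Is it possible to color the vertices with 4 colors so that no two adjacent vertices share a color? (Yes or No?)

B, D, F, G, I are mutually adjacent (a clique of size 5), so at least 5 colors are needed.
So 4 colors are not enough.

No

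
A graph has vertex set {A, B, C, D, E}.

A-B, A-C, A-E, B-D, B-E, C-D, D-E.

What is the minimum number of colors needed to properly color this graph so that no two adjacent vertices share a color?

3

B, D, E are mutually adjacent, so at least 3 colors are needed.
3 colors suffice: color 1 → {C, E}; color 2 → {A, D}; color 3 → {B}. Each edge has distinct colors on its endpoints.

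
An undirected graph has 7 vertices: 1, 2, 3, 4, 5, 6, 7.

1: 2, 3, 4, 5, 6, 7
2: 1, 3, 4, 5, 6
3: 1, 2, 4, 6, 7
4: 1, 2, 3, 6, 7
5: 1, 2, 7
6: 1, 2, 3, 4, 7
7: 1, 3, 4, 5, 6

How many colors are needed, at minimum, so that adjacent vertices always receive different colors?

1, 3, 4, 6, 7 form a clique, so at least 5 colors are needed.
5 colors suffice: color red → {1}; color blue → {3, 5}; color green → {2, 7}; color yellow → {4}; color purple → {6}. No two adjacent vertices share a color.

5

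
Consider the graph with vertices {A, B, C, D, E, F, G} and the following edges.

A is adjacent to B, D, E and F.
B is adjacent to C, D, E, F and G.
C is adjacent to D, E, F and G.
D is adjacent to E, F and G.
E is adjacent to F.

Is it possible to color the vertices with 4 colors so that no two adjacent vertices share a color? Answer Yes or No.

A, B, D, E, F are mutually adjacent (a clique of size 5), so at least 5 colors are needed.
So 4 colors are not enough.

No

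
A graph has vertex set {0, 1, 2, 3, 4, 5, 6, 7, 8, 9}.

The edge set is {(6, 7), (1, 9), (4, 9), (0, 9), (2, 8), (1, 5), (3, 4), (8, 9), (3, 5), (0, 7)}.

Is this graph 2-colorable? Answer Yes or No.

No

The cycle 5-3-4-9-1-5 has odd length 5, so it cannot be 2-colored; at least 3 colors are needed.
So 2 colors are not enough.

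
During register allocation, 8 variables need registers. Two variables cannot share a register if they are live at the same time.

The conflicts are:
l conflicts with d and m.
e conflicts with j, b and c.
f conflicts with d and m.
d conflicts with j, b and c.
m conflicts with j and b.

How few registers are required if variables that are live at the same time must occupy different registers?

2

f and m conflict, so at least 2 registers are needed.
2 registers suffice: register 1 → {e, d, m}; register 2 → {l, f, j, b, c}. Every pair that conflicts lands in different registers.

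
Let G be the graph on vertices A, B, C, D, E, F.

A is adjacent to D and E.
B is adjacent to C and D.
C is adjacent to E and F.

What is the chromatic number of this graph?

3

The cycle C-E-A-D-B-C has odd length 5, so it cannot be 2-colored; at least 3 colors are needed.
3 colors suffice: color 1 → {A, C}; color 2 → {D, E, F}; color 3 → {B}. Each edge has distinct colors on its endpoints.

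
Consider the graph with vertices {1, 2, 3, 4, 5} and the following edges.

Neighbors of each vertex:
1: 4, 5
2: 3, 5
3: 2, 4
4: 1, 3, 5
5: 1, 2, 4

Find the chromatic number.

3

1, 4, 5 are mutually adjacent, so at least 3 colors are needed.
3 colors suffice: color red → {3, 5}; color blue → {2, 4}; color green → {1}. No two adjacent vertices share a color.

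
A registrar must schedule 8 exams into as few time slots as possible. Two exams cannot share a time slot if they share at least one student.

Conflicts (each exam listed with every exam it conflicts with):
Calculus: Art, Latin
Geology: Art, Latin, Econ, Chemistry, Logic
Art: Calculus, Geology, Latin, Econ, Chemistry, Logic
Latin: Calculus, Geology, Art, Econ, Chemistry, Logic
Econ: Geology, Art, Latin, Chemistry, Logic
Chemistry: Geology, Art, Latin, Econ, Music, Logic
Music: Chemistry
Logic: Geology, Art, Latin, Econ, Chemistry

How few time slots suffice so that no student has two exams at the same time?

6

Geology, Art, Latin, Econ, Chemistry, Logic pairwise conflict, so at least 6 time slots are needed.
6 time slots suffice: time slot 1 → {Latin, Music}; time slot 2 → {Calculus, Chemistry}; time slot 3 → {Art}; time slot 4 → {Geology}; time slot 5 → {Logic}; time slot 6 → {Econ}. Each listed conflict is separated.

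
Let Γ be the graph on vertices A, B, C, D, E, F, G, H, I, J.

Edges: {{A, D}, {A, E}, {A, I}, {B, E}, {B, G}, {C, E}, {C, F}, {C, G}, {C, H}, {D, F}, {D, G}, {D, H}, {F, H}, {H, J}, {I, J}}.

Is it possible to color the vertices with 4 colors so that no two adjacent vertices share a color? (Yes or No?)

The chromatic number is 3. D, F, H are pairwise adjacent, so at least 3 colors are needed.
3 colors suffice: color 1 → {B, C, D, J}; color 2 → {A, G, H}; color 3 → {E, F, I}.
Since 4 ≥ 3, a proper 4-coloring certainly exists.

Yes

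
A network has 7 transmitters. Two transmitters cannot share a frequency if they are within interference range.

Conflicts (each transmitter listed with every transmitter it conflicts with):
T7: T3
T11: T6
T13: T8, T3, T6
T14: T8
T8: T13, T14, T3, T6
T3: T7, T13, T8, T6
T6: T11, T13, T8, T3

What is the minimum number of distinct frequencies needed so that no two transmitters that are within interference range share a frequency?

T13, T8, T3, T6 pairwise conflict, so at least 4 frequencies are needed.
4 frequencies suffice: frequency 1 → {T7, T14, T6}; frequency 2 → {T11, T3}; frequency 3 → {T8}; frequency 4 → {T13}. Each listed conflict is separated.

4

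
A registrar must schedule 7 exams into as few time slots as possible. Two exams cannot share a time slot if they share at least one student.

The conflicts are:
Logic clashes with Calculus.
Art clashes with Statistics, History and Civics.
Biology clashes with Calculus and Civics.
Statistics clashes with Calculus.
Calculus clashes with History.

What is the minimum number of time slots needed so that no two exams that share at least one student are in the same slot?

The cycle Biology-Calculus-History-Art-Civics-Biology has odd length 5, so it cannot be 2-colored; at least 3 time slots are needed.
3 time slots suffice: Logic=2, Art=1, Biology=3, Statistics=2, Calculus=1, History=2, Civics=2. Every pair that conflicts lands in different time slots.

3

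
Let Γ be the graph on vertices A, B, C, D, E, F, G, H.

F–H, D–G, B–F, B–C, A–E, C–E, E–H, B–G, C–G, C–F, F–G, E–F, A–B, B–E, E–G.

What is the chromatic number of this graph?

B, C, E, F, G form a clique, so at least 5 colors are needed.
A valid assignment using 5 colors: A=2, B=4, C=5, D=1, E=1, F=2, G=3, H=3. Every edge joins two different colors.

5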